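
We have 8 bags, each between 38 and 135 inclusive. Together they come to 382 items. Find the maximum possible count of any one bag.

To make one bag as large as possible, make the other 7 as small as possible.
The other 7 contribute at least 7 × 38 = 266, leaving at most 382 − 266 = 116.
Since 116 ≤ 135, this is achievable: one at 116 and 7 at 38.

116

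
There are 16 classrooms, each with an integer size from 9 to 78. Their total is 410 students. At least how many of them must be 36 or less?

If only k of them are at most 36, the other 16 − k are at least 37, so the total is at least (16 − k)·37 + k·9.
This is ≤ 410, so (16 − k)·37 + 9k ≤ 410, which gives k ≥ 7.
Exactly 7 works: 7 values at 9 and 9 at 37 total 396; raise one of the low values by 14 (still ≤ 36) to hit 410.

7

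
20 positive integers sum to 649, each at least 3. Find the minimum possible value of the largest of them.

33

Some value must be at least ⌈649/20⌉ = 33, since 20 × 32 = 640 < 649.
Achievable: 9 of them at 33 and 11 at 32 total 649.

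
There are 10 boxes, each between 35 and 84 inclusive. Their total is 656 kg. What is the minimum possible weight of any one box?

To make one box as small as possible, make the other 9 as large as possible.
The other 9 can take up 9 × 84 = 756 ≥ 656 − 35, so one box can sit at its floor of 35.
Achievable: one at 35 and the other 9 totalling 621, which fits since 9 × 35 ≤ 621 ≤ 9 × 84.

35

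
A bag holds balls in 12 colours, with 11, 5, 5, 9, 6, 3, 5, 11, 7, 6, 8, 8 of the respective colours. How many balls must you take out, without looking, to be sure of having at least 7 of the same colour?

In the worst case you take as many as possible of each colour without reaching 7: 6 + 5 + 5 + 6 + 6 + 3 + 5 + 6 + 6 + 6 + 6 + 6 = 66.
The next one must give 7 of some colour, so 66 + 1 = 67.

67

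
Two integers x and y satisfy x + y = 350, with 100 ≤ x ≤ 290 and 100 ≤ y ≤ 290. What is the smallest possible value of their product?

For a fixed sum, xy is smallest when x and y are as far apart as possible.
The extreme feasible split is x = 100, y = 250, giving xy = 25000.

25000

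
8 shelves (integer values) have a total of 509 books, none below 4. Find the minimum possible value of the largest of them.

64

If every one of the 8 were at most 63, the total would be at most 8 × 63 = 504 < 509.
Equality holds with 5 values of 64 and 3 values of 63.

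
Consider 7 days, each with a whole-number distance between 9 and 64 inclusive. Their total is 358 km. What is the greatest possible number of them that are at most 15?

1

Suppose k of them are at most 15. Those contribute at most 15 each and the rest at most 64 each.
So the total is at most 15k + 64(7 − k) = 448 − 49k. This must still be ≥ 358, so k ≤ 1.
k = 1 is achieved by 1 value at 15 and 6 at 64, total 399; lower one of the 64's by 41 (still > 15) to reach 358.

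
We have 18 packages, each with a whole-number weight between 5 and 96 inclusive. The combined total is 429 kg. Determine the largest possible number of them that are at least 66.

If k of the values are ≥ 66, the total is ≥ 66k + 5(18 − k).
Setting 66k + 5(18 − k) ≤ 429 gives 61k ≤ 339, so k ≤ 5.
k = 5 is achieved by 5 values at 66 and 13 at 5, total 395; add 34 to one value (staying below 66) to reach 429.

5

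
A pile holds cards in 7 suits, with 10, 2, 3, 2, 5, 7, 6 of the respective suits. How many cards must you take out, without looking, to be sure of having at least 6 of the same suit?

28

In the worst case you take as many as possible of each suit without reaching 6: 5 + 2 + 3 + 2 + 5 + 5 + 5 = 27.
The next one must give 6 of some suit, so 27 + 1 = 28.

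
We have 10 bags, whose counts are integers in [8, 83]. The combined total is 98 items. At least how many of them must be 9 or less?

Let j be the number exceeding 9. Then the total is ≥ 10·j + 8·(10 − j) = 80 + 2j.
So 2j ≤ 18 and j ≤ 9; hence at least 10 − 9 = 1 are ≤ 9.
Exactly 1 works: 1 value at 8 and 9 at 10 total 98.

1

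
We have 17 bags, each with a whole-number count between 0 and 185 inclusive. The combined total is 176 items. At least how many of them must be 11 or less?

Each value above 11 is at least 12, contributing at least 12 − 0 = 12 above the floor 0.
The sum exceeds the floor total 0 by 176, so at most ⌊176/12⌋ = 14 exceed 11, and at least 3 are ≤ 11.
Exactly 3 works: 3 values at 0 and 14 at 12 total 168; raise one of the low values by 8 (still ≤ 11) to hit 176.

3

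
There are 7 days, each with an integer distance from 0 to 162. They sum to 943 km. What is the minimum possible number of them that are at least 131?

Each value short of 131 is at most 130, costing at least 162 − 130 = 32 against the maximum total of 1134.
We can afford to lose at most 1134 − 943 = 191, so at most ⌊191/32⌋ = 5 fall short, and at least 2 are ≥ 131.
Exactly 2 works: 2 values at 162 and 5 at 130 total 974; lower one of the high values by 31 (still ≥ 131) to hit 943.

2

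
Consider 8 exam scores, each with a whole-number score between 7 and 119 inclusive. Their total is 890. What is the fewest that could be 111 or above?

2

If only k of them are at least 111, the other 8 − k are at most 110, so the total is at most k·119 + (8 − k)·110.
This must reach 890, so k·119 + (8 − k)·110 ≥ 890, giving k ≥ 2.
Exactly 2 works: 2 values at 119 and 6 at 110 total 898; lower one of the high values by 8 (still ≥ 111) to hit 890.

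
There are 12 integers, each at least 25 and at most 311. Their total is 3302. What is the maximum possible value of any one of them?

To make one integer as large as possible, make the other 11 as small as possible.
The other 11 contribute at least 11 × 25 = 275, leaving at most 3302 − 275 = 3027.
But each integer is capped at 311, so the maximum is 311.
Achievable: one at 311 and the other 11 totalling 2991, which fits since 11 × 25 ≤ 2991 ≤ 11 × 311.

311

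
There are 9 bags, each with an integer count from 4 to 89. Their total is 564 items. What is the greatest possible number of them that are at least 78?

7

If k of the values are ≥ 78, the total is ≥ 78k + 4(9 − k).
Setting 78k + 4(9 − k) ≤ 564 gives 74k ≤ 528, so k ≤ 7.
k = 7 is achieved by 7 values at 78 and 2 at 4, total 554; add 10 to one value (staying below 78) to reach 564.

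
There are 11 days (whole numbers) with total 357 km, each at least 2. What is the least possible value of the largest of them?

If every one of the 11 were at most 32, the total would be at most 11 × 32 = 352 < 357.
Achievable: 5 of them at 33 and 6 at 32 total 357.

33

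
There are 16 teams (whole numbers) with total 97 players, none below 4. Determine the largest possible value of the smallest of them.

6

If every one of the 16 were at least 7, the total would be at least 16 × 7 = 112 > 97.
Equality holds with 15 values of 6 and 1 value of 7.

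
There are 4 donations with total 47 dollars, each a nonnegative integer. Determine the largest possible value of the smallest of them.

The 4 values sum to 47, so their minimum is at most ⌊47/4⌋ = 11.
Achievable: 1 of them at 11 and 3 at 12 total 47.

11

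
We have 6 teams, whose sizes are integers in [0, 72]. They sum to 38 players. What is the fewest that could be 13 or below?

If only k of them are at most 13, the other 6 − k are at least 14, so the total is at least (6 − k)·14 + k·0.
This is ≤ 38, so (6 − k)·14 + 0k ≤ 38, which gives k ≥ 4.
Exactly 4 works: 4 values at 0 and 2 at 14 total 28; raise one of the low values by 10 (still ≤ 13) to hit 38.

4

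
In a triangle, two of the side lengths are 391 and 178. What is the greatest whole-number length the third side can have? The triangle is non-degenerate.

The third side must be less than 391 + 178 = 569.
The largest integer below 569 is 568.

568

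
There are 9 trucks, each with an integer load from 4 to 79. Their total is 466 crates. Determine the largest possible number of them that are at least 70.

If k of the values are ≥ 70, the total is ≥ 70k + 4(9 − k).
Setting 70k + 4(9 − k) ≤ 466 gives 66k ≤ 430, so k ≤ 6.
k = 6 is achieved by 6 values at 70 and 3 at 4, total 432; add 34 to one value (staying below 70) to reach 466.

6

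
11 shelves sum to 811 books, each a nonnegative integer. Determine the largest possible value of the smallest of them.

73

If every one of the 11 were at least 74, the total would be at least 11 × 74 = 814 > 811.
Taking 3 copies of 73 and 8 copies of 74 gives exactly 811, so 73 is attained.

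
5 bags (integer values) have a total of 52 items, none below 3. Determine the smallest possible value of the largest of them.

The average is 52/5 > 10, so not all 5 can be 10 or less; the largest is ≥ 11.
Equality holds with 2 values of 11 and 3 values of 10.

11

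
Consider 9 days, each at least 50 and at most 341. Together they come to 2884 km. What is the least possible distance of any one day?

Minimizing one value means maximizing the remaining 8.
The other 8 contribute at most 8 × 341 = 2728, leaving at least 2884 − 2728 = 156.
Since 156 ≥ 50, this is achievable: one at 156 and 8 at 341.

156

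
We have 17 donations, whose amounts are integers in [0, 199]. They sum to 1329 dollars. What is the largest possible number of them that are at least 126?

Suppose k of them are at least 126. Those contribute at least 126 each and the other 17 − k at least 0 each.
So the total is at least 126k + 0(17 − k) = 0 + 126k. This must be ≤ 1329, giving k ≤ 10.
k = 10 is achieved by 10 values at 126 and 7 at 0, total 1260; add 69 to one value (staying below 126) to reach 1329.

10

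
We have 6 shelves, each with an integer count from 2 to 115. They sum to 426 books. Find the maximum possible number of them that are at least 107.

If k of the values are ≥ 107, the total is ≥ 107k + 2(6 − k).
Setting 107k + 2(6 − k) ≤ 426 gives 105k ≤ 414, so k ≤ 3.
k = 3 is achieved by 3 values at 107 and 3 at 2, total 327; add 99 to one value (staying below 107) to reach 426.

3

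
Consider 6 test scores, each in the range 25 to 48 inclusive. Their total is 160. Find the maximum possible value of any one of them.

35

To make one score as large as possible, make the other 5 as small as possible.
The other 5 contribute at least 5 × 25 = 125, leaving at most 160 − 125 = 35.
Since 35 ≤ 48, this is achievable: one at 35 and 5 at 25.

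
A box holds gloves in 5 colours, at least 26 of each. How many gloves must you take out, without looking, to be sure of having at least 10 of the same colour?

You could draw 9 of every colour without reaching 10 of any — 45 in all.
One more forces 10 of some colour, so 45 + 1 = 46.

46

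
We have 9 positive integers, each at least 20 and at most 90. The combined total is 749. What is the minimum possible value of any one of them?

29

Minimizing one value means maximizing the remaining 8.
The other 8 contribute at most 8 × 90 = 720, leaving at least 749 − 720 = 29.
Since 29 ≥ 20, this is achievable: one at 29 and 8 at 90.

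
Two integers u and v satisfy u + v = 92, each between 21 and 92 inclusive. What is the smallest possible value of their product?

1491

uv = u(92 − u) is concave in u, so over [21, 71] it is minimized at an endpoint.
At the endpoint u = 21, v = 92 − 21 = 71, so uv = 21 × 71 = 1491.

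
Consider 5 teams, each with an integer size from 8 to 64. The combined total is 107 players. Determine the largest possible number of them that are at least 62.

1

If k of the values are ≥ 62, the total is ≥ 62k + 8(5 − k).
Setting 62k + 8(5 − k) ≤ 107 gives 54k ≤ 67, so k ≤ 1.
k = 1 is achieved by 1 value at 62 and 4 at 8, total 94; add 13 to one value (staying below 62) to reach 107.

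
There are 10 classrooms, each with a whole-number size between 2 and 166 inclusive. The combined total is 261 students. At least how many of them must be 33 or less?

Each value above 33 is at least 34, contributing at least 34 − 2 = 32 above the floor 2.
The sum exceeds the floor total 20 by 241, so at most ⌊241/32⌋ = 7 exceed 33, and at least 3 are ≤ 33.
Exactly 3 works: 3 values at 2 and 7 at 34 total 244; raise one of the low values by 17 (still ≤ 33) to hit 261.

3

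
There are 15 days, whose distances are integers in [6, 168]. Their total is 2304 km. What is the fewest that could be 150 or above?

Suppose at most 15 − j of them reach 150; then j values are ≤ 149 and the rest ≤ 168.
The total is then ≤ 149·j + 168·(15 − j) = 2520 − 19j. For this to be ≥ 2304 we need j ≤ 11, so at least 15 − 11 = 4 must reach 150.
Exactly 4 works: 4 values at 168 and 11 at 149 total 2311; lower one of the high values by 7 (still ≥ 150) to hit 2304.

4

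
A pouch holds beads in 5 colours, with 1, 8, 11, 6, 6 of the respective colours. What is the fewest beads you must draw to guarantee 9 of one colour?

In the worst case you take as many as possible of each colour without reaching 9: 1 + 8 + 8 + 6 + 6 = 29.
The next one must give 9 of some colour, so 29 + 1 = 30.

30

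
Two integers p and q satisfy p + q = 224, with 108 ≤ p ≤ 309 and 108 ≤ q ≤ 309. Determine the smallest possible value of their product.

pq = p(224 − p) is concave in p, so over [108, 116] it is minimized at an endpoint.
The extreme feasible split is p = 108, q = 116, giving pq = 12528.

12528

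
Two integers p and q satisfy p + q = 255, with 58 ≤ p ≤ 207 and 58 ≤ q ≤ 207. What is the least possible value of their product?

11426

For a fixed sum, pq is smallest when p and q are as far apart as possible.
The extreme feasible split is p = 58, q = 197, giving pq = 11426.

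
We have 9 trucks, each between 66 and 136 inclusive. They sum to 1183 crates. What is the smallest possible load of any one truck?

95

To make one truck as small as possible, make the other 8 as large as possible.
The other 8 contribute at most 8 × 136 = 1088, leaving at least 1183 − 1088 = 95.
Since 95 ≥ 66, this is achievable: one at 95 and 8 at 136.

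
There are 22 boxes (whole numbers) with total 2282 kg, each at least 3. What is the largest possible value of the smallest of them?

If every one of the 22 were at least 104, the total would be at least 22 × 104 = 2288 > 2282.
Achievable: 6 of them at 103 and 16 at 104 total 2282.

103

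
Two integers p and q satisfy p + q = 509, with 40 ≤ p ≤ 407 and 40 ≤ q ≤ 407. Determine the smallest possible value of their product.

41514

Since p + q is fixed, pushing one of them to its bound minimizes the product.
The extreme feasible split is p = 102, q = 407, giving pq = 41514.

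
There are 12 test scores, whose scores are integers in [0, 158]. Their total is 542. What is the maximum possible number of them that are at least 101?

If k of the values are ≥ 101, the total is ≥ 101k + 0(12 − k).
Setting 101k + 0(12 − k) ≤ 542 gives 101k ≤ 542, so k ≤ 5.
k = 5 is achieved by 5 values at 101 and 7 at 0, total 505; add 37 to one value (staying below 101) to reach 542.

5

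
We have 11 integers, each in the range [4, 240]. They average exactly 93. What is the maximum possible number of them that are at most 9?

The total is 11 × 93 = 1023.
Suppose k of them are at most 9. Those contribute at most 9 each and the rest at most 240 each.
So the total is at most 9k + 240(11 − k) = 2640 − 231k. This must still be ≥ 1023, so k ≤ 7.
k = 7 is achieved by 7 values at 9 and 4 at 240, total 1023.

7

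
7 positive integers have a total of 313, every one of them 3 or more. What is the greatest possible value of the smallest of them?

44

The average is 313/7 < 45, so some value is ≤ 44.
Taking 2 copies of 44 and 5 copies of 45 gives exactly 313, so 44 is attained.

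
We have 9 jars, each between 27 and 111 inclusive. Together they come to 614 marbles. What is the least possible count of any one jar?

27

Minimizing one value means maximizing the remaining 8.
The other 8 can take up 8 × 111 = 888 ≥ 614 − 27, so one jar can sit at its floor of 27.
Achievable: one at 27 and the other 8 totalling 587, which fits since 8 × 27 ≤ 587 ≤ 8 × 111.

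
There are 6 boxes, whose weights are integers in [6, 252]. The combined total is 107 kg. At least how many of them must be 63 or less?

5

If only k of them are at most 63, the other 6 − k are at least 64, so the total is at least (6 − k)·64 + k·6.
This is ≤ 107, so (6 − k)·64 + 6k ≤ 107, which gives k ≥ 5.
Exactly 5 works: 5 values at 6 and 1 at 64 total 94; raise one of the low values by 13 (still ≤ 63) to hit 107.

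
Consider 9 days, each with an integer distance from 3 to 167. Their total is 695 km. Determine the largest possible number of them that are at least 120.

5

With k values at 120 or above and the rest at least 3, the sum is at least 27 + 117k.
Since the sum is 695, we need 117k ≤ 668, i.e. k ≤ 5.
k = 5 is achieved by 5 values at 120 and 4 at 3, total 612; add 83 to one value (staying below 120) to reach 695.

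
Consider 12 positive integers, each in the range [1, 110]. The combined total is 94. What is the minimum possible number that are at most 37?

10

Let j be the number exceeding 37. Then the total is ≥ 38·j + 1·(12 − j) = 12 + 37j.
So 37j ≤ 82 and j ≤ 2; hence at least 12 − 2 = 10 are ≤ 37.
Exactly 10 works: 10 values at 1 and 2 at 38 total 86; raise one of the low values by 8 (still ≤ 37) to hit 94.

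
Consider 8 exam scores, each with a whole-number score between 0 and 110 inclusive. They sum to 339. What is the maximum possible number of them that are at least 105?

Suppose k of them are at least 105. Those contribute at least 105 each and the other 8 − k at least 0 each.
So the total is at least 105k + 0(8 − k) = 0 + 105k. This must be ≤ 339, giving k ≤ 3.
k = 3 is achieved by 3 values at 105 and 5 at 0, total 315; add 24 to one value (staying below 105) to reach 339.

3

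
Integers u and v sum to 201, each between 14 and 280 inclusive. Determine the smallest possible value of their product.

For a fixed sum, uv is smallest when u and v are as far apart as possible.
The extreme feasible split is u = 14, v = 187, giving uv = 2618.

2618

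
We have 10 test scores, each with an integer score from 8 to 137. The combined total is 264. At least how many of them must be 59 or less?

If only k of them are at most 59, the other 10 − k are at least 60, so the total is at least (10 − k)·60 + k·8.
This is ≤ 264, so (10 − k)·60 + 8k ≤ 264, which gives k ≥ 7.
Exactly 7 works: 7 values at 8 and 3 at 60 total 236; raise one of the low values by 28 (still ≤ 59) to hit 264.

7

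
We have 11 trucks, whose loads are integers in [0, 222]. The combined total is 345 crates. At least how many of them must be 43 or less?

4

Each value above 43 is at least 44, contributing at least 44 − 0 = 44 above the floor 0.
The sum exceeds the floor total 0 by 345, so at most ⌊345/44⌋ = 7 exceed 43, and at least 4 are ≤ 43.
Exactly 4 works: 4 values at 0 and 7 at 44 total 308; raise one of the low values by 37 (still ≤ 43) to hit 345.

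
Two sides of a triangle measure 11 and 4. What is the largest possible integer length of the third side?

14

The third side must be less than 11 + 4 = 15.
The largest integer below 15 is 14.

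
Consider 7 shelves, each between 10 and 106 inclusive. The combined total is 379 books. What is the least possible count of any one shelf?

Minimizing one value means maximizing the remaining 6.
The other 6 can take up 6 × 106 = 636 ≥ 379 − 10, so one shelf can sit at its floor of 10.
Achievable: one at 10 and the other 6 totalling 369, which fits since 6 × 10 ≤ 369 ≤ 6 × 106.

10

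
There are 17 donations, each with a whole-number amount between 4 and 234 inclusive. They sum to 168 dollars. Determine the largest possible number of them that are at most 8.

16

Suppose k of them are at most 8. Those contribute at most 8 each and the rest at most 234 each.
So the total is at most 8k + 234(17 − k) = 3978 − 226k. This must still be ≥ 168, so k ≤ 16.
k = 16 is achieved by 16 values at 8 and 1 at 234, total 362; lower one of the 234's by 194 (still > 8) to reach 168.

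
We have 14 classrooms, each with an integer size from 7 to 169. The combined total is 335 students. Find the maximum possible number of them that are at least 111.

Suppose k of them are at least 111. Those contribute at least 111 each and the other 14 − k at least 7 each.
So the total is at least 111k + 7(14 − k) = 98 + 104k. This must be ≤ 335, giving k ≤ 2.
k = 2 is achieved by 2 values at 111 and 12 at 7, total 306; add 29 to one value (staying below 111) to reach 335.

2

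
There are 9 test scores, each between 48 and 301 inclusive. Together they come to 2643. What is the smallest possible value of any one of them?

235

Minimizing one value means maximizing the remaining 8.
The other 8 contribute at most 8 × 301 = 2408, leaving at least 2643 − 2408 = 235.
Since 235 ≥ 48, this is achievable: one at 235 and 8 at 301.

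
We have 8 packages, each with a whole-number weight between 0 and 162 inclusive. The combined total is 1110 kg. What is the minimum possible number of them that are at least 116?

Each value short of 116 is at most 115, costing at least 162 − 115 = 47 against the maximum total of 1296.
We can afford to lose at most 1296 − 1110 = 186, so at most ⌊186/47⌋ = 3 fall short, and at least 5 are ≥ 116.
Exactly 5 works: 5 values at 162 and 3 at 115 total 1155; lower one of the high values by 45 (still ≥ 116) to hit 1110.

5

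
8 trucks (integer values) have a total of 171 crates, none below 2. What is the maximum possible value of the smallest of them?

21

If every one of the 8 were at least 22, the total would be at least 8 × 22 = 176 > 171.
Achievable: 5 of them at 21 and 3 at 22 total 171.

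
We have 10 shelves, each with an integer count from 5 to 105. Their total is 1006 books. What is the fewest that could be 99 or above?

4

Suppose at most 10 − j of them reach 99; then j values are ≤ 98 and the rest ≤ 105.
The total is then ≤ 98·j + 105·(10 − j) = 1050 − 7j. For this to be ≥ 1006 we need j ≤ 6, so at least 10 − 6 = 4 must reach 99.
Exactly 4 works: 4 values at 105 and 6 at 98 total 1008; lower one of the high values by 2 (still ≥ 99) to hit 1006.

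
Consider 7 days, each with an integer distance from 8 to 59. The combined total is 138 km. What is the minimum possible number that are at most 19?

Each value above 19 is at least 20, contributing at least 20 − 8 = 12 above the floor 8.
The sum exceeds the floor total 56 by 82, so at most ⌊82/12⌋ = 6 exceed 19, and at least 1 are ≤ 19.
Exactly 1 works: 1 value at 8 and 6 at 20 total 128; raise one of the low values by 10 (still ≤ 19) to hit 138.

1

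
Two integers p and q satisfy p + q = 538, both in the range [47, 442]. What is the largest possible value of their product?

With p + q fixed, pq peaks when the two are closest together.
Taking p = 269 and q = 269 (both in [47, 442]) gives pq = 72361.

72361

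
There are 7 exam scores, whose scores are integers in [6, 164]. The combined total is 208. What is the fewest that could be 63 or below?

Each value above 63 is at least 64, contributing at least 64 − 6 = 58 above the floor 6.
The sum exceeds the floor total 42 by 166, so at most ⌊166/58⌋ = 2 exceed 63, and at least 5 are ≤ 63.
Exactly 5 works: 5 values at 6 and 2 at 64 total 158; raise one of the low values by 50 (still ≤ 63) to hit 208.

5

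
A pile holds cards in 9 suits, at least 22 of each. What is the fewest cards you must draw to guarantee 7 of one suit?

55

You could draw 6 of every suit without reaching 7 of any — 54 in all.
One more forces 7 of some suit, so 54 + 1 = 55.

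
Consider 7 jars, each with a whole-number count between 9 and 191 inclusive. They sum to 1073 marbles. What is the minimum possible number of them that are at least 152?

Each value short of 152 is at most 151, costing at least 191 − 151 = 40 against the maximum total of 1337.
We can afford to lose at most 1337 − 1073 = 264, so at most ⌊264/40⌋ = 6 fall short, and at least 1 are ≥ 152.
Exactly 1 works: 1 value at 191 and 6 at 151 total 1097; lower one of the high values by 24 (still ≥ 152) to hit 1073.

1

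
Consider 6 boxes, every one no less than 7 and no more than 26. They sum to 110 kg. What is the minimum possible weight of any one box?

7

To make one box as small as possible, make the other 5 as large as possible.
The other 5 can take up 5 × 26 = 130 ≥ 110 − 7, so one box can sit at its floor of 7.
Achievable: one at 7 and the other 5 totalling 103, which fits since 5 × 7 ≤ 103 ≤ 5 × 26.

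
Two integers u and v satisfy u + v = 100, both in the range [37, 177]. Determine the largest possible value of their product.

uv = u(100 − u) is maximized when u is as near 100/2 as the bounds allow.
Taking u = 50 and v = 50 (both in [37, 177]) gives uv = 2500.

2500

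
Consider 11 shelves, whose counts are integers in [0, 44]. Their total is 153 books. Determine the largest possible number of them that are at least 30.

Suppose k of them are at least 30. Those contribute at least 30 each and the other 11 − k at least 0 each.
So the total is at least 30k + 0(11 − k) = 0 + 30k. This must be ≤ 153, giving k ≤ 5.
k = 5 is achieved by 5 values at 30 and 6 at 0, total 150; add 3 to one value (staying below 30) to reach 153.

5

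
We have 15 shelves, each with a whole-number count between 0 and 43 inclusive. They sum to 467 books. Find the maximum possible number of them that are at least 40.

Suppose k of them are at least 40. Those contribute at least 40 each and the other 15 − k at least 0 each.
So the total is at least 40k + 0(15 − k) = 0 + 40k. This must be ≤ 467, giving k ≤ 11.
k = 11 is achieved by 11 values at 40 and 4 at 0, total 440; add 27 to one value (staying below 40) to reach 467.

11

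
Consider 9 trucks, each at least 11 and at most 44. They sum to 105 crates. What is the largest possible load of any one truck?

17

To make one truck as large as possible, make the other 8 as small as possible.
The other 8 contribute at least 8 × 11 = 88, leaving at most 105 − 88 = 17.
Since 17 ≤ 44, this is achievable: one at 17 and 8 at 11.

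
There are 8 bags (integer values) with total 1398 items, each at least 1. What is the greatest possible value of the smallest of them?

174

The 8 values sum to 1398, so their minimum is at most ⌊1398/8⌋ = 174.
Taking 2 copies of 174 and 6 copies of 175 gives exactly 1398, so 174 is attained.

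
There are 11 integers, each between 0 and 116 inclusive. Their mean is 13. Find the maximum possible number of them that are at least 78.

1

The total is 11 × 13 = 143.
With k values at 78 or above and the rest at least 0, the sum is at least 0 + 78k.
Since the sum is 143, we need 78k ≤ 143, i.e. k ≤ 1.
k = 1 is achieved by 1 value at 78 and 10 at 0, total 78; add 65 to one value (staying below 78) to reach 143.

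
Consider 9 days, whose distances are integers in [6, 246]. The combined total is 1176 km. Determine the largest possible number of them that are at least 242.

4

Suppose k of them are at least 242. Those contribute at least 242 each and the other 9 − k at least 6 each.
So the total is at least 242k + 6(9 − k) = 54 + 236k. This must be ≤ 1176, giving k ≤ 4.
k = 4 is achieved by 4 values at 242 and 5 at 6, total 998; add 178 to one value (staying below 242) to reach 1176.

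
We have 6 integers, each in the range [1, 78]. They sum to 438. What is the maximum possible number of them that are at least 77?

With k values at 77 or above and the rest at least 1, the sum is at least 6 + 76k.
Since the sum is 438, we need 76k ≤ 432, i.e. k ≤ 5.
k = 5 is achieved by 5 values at 77 and 1 at 1, total 386; add 52 to one value (staying below 77) to reach 438.

5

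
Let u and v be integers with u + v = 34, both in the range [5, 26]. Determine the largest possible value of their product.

uv = u(34 − u) is maximized when u is as near 34/2 as the bounds allow.
Taking u = 17 and v = 17 (both in [5, 26]) gives uv = 289.

289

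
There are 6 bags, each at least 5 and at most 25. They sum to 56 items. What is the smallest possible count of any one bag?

Minimizing one value means maximizing the remaining 5.
The other 5 can take up 5 × 25 = 125 ≥ 56 − 5, so one bag can sit at its floor of 5.
Achievable: one at 5 and the other 5 totalling 51, which fits since 5 × 5 ≤ 51 ≤ 5 × 25.

5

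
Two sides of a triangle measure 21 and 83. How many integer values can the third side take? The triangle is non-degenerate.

The triangle inequality gives |21 − 83| < c < 21 + 83, i.e. 62 < c < 104.
So c can be any integer from 63 to 103: 41 values.

41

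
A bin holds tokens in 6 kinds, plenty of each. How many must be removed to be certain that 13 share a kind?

73

You could draw 12 of every kind without reaching 13 of any — 72 in all.
One more forces 13 of some kind, so 72 + 1 = 73.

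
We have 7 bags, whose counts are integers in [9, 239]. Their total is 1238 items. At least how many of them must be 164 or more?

2

Suppose at most 7 − j of them reach 164; then j values are ≤ 163 and the rest ≤ 239.
The total is then ≤ 163·j + 239·(7 − j) = 1673 − 76j. For this to be ≥ 1238 we need j ≤ 5, so at least 7 − 5 = 2 must reach 164.
Exactly 2 works: 2 values at 239 and 5 at 163 total 1293; lower one of the high values by 55 (still ≥ 164) to hit 1238.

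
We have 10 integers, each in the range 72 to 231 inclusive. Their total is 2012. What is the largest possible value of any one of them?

Maximizing one value means minimizing the remaining 9.
The other 9 contribute at least 9 × 72 = 648, leaving at most 2012 − 648 = 1364.
But each integer is capped at 231, so the maximum is 231.
Achievable: one at 231 and the other 9 totalling 1781, which fits since 9 × 72 ≤ 1781 ≤ 9 × 231.

231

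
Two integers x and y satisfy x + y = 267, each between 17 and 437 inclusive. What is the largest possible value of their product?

For a fixed sum, the product xy is largest when x and y are as close as possible.
Taking x = 133 and y = 134 (both in [17, 437]) gives xy = 17822.

17822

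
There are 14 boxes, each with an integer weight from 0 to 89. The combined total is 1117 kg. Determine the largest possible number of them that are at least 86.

Suppose k of them are at least 86. Those contribute at least 86 each and the other 14 − k at least 0 each.
So the total is at least 86k + 0(14 − k) = 0 + 86k. This must be ≤ 1117, giving k ≤ 12.
k = 12 is achieved by 12 values at 86 and 2 at 0, total 1032; add 85 to one value (staying below 86) to reach 1117.

12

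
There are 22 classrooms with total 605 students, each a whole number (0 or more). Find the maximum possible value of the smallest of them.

The average is 605/22 < 28, so some value is ≤ 27.
Achievable: 11 of them at 27 and 11 at 28 total 605.

27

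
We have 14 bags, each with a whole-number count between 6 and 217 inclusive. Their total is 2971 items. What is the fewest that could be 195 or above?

Each value short of 195 is at most 194, costing at least 217 − 194 = 23 against the maximum total of 3038.
We can afford to lose at most 3038 − 2971 = 67, so at most ⌊67/23⌋ = 2 fall short, and at least 12 are ≥ 195.
Exactly 12 works: 12 values at 217 and 2 at 194 total 2992; lower one of the high values by 21 (still ≥ 195) to hit 2971.

12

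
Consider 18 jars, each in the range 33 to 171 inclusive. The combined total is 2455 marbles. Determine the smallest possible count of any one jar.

33

To make one jar as small as possible, make the other 17 as large as possible.
The other 17 can take up 17 × 171 = 2907 ≥ 2455 − 33, so one jar can sit at its floor of 33.
Achievable: one at 33 and the other 17 totalling 2422, which fits since 17 × 33 ≤ 2422 ≤ 17 × 171.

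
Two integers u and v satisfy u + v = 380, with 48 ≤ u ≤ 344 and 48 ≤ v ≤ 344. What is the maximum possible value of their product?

36100

uv = u(380 − u) is maximized when u is as near 380/2 as the bounds allow.
Taking u = 190 and v = 190 (both in [48, 344]) gives uv = 36100.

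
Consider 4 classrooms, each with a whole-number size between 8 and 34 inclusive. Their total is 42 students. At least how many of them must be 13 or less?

3

Let j be the number exceeding 13. Then the total is ≥ 14·j + 8·(4 − j) = 32 + 6j.
So 6j ≤ 10 and j ≤ 1; hence at least 4 − 1 = 3 are ≤ 13.
Exactly 3 works: 3 values at 8 and 1 at 14 total 38; raise one of the low values by 4 (still ≤ 13) to hit 42.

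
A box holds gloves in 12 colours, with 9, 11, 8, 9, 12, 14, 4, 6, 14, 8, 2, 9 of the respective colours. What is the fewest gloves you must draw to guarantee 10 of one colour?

92

In the worst case you take as many as possible of each colour without reaching 10: 9 + 9 + 8 + 9 + 9 + 9 + 4 + 6 + 9 + 8 + 2 + 9 = 91.
The next one must give 10 of some colour, so 91 + 1 = 92.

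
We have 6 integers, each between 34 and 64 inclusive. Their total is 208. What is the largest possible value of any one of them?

To make one integer as large as possible, make the other 5 as small as possible.
The other 5 contribute at least 5 × 34 = 170, leaving at most 208 − 170 = 38.
Since 38 ≤ 64, this is achievable: one at 38 and 5 at 34.

38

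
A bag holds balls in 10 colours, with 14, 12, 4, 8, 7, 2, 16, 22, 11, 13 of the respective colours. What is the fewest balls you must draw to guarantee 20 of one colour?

107

In the worst case you take as many as possible of each colour without reaching 20: 14 + 12 + 4 + 8 + 7 + 2 + 16 + 19 + 11 + 13 = 106.
The next one must give 20 of some colour, so 106 + 1 = 107.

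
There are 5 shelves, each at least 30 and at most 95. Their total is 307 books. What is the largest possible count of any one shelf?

95

Maximizing one value means minimizing the remaining 4.
The other 4 contribute at least 4 × 30 = 120, leaving at most 307 − 120 = 187.
But each shelf is capped at 95, so the maximum is 95.
Achievable: one at 95 and the other 4 totalling 212, which fits since 4 × 30 ≤ 212 ≤ 4 × 95.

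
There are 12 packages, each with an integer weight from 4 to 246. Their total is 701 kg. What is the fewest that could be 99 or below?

6

Each value above 99 is at least 100, contributing at least 100 − 4 = 96 above the floor 4.
The sum exceeds the floor total 48 by 653, so at most ⌊653/96⌋ = 6 exceed 99, and at least 6 are ≤ 99.
Exactly 6 works: 6 values at 4 and 6 at 100 total 624; raise one of the low values by 77 (still ≤ 99) to hit 701.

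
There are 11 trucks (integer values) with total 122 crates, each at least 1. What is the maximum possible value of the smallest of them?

The 11 values sum to 122, so their minimum is at most ⌊122/11⌋ = 11.
Achievable: 10 of them at 11 and 1 at 12 total 122.

11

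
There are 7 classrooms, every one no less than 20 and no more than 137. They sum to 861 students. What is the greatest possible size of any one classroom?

Maximizing one value means minimizing the remaining 6.
The other 6 contribute at least 6 × 20 = 120, leaving at most 861 − 120 = 741.
But each classroom is capped at 137, so the maximum is 137.
Achievable: one at 137 and the other 6 totalling 724, which fits since 6 × 20 ≤ 724 ≤ 6 × 137.

137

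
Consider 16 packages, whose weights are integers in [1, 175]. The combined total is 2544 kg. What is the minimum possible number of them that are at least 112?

12

Each value short of 112 is at most 111, costing at least 175 − 111 = 64 against the maximum total of 2800.
We can afford to lose at most 2800 − 2544 = 256, so at most ⌊256/64⌋ = 4 fall short, and at least 12 are ≥ 112.
Exactly 12 works: 12 values at 175 and 4 at 111 total 2544.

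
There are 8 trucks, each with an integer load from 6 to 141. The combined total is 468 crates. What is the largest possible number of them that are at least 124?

3

With k values at 124 or above and the rest at least 6, the sum is at least 48 + 118k.
Since the sum is 468, we need 118k ≤ 420, i.e. k ≤ 3.
k = 3 is achieved by 3 values at 124 and 5 at 6, total 402; add 66 to one value (staying below 124) to reach 468.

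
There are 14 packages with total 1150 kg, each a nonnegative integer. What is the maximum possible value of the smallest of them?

The average is 1150/14 < 83, so some value is ≤ 82.
Taking 12 copies of 82 and 2 copies of 83 gives exactly 1150, so 82 is attained.

82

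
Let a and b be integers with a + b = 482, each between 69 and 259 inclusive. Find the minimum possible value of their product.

57757

Since a + b is fixed, pushing one of them to its bound minimizes the product.
The extreme feasible split is a = 223, b = 259, giving ab = 57757.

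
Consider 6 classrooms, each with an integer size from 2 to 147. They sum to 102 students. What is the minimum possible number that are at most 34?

Each value above 34 is at least 35, contributing at least 35 − 2 = 33 above the floor 2.
The sum exceeds the floor total 12 by 90, so at most ⌊90/33⌋ = 2 exceed 34, and at least 4 are ≤ 34.
Exactly 4 works: 4 values at 2 and 2 at 35 total 78; raise one of the low values by 24 (still ≤ 34) to hit 102.

4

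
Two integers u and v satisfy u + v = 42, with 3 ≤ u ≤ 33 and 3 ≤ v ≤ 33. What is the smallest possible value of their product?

297

For a fixed sum, uv is smallest when u and v are as far apart as possible.
At the endpoint u = 9, v = 42 − 9 = 33, so uv = 9 × 33 = 297.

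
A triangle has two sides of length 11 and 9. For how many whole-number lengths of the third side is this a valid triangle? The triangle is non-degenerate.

The triangle inequality gives |11 − 9| < c < 11 + 9, i.e. 2 < c < 20.
So c can be any integer from 3 to 19: 17 values.

17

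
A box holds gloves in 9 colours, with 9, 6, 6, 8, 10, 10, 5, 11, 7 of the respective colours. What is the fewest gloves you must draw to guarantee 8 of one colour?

60

In the worst case you take as many as possible of each colour without reaching 8: 7 + 6 + 6 + 7 + 7 + 7 + 5 + 7 + 7 = 59.
The next one must give 8 of some colour, so 59 + 1 = 60.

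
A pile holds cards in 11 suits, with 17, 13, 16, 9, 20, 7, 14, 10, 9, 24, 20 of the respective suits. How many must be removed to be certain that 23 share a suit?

158

In the worst case you take as many as possible of each suit without reaching 23: 17 + 13 + 16 + 9 + 20 + 7 + 14 + 10 + 9 + 22 + 20 = 157.
The next one must give 23 of some suit, so 157 + 1 = 158.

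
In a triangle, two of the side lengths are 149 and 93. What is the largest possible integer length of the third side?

241

The third side must be less than 149 + 93 = 242.
The largest integer below 242 is 241.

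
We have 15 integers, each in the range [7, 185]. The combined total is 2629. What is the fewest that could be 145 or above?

12

Each value short of 145 is at most 144, costing at least 185 − 144 = 41 against the maximum total of 2775.
We can afford to lose at most 2775 − 2629 = 146, so at most ⌊146/41⌋ = 3 fall short, and at least 12 are ≥ 145.
Exactly 12 works: 12 values at 185 and 3 at 144 total 2652; lower one of the high values by 23 (still ≥ 145) to hit 2629.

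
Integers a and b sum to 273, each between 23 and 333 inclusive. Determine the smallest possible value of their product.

5750

Since a + b is fixed, pushing one of them to its bound minimizes the product.
The extreme feasible split is a = 23, b = 250, giving ab = 5750.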